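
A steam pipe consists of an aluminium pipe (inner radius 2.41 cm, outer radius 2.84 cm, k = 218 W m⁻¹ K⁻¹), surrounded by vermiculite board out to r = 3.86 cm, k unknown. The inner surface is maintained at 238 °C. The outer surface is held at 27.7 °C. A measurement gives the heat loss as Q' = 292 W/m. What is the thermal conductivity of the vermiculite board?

k = 0.0678 W/m·K

ΣR = ΔT/Q' = |238 − 27.7|/292 = 0.7202 m·K/W
Known resistances:
  R'_aluminium = ln(0.0284/0.0241)/(2πk) = 0.1642/(2π·218) = 1.199×10^-4 m·K/W
R_vermiculite board = ΣR − ΣR_known = 0.7202 − 1.199×10^-4 = 0.7201 m·K/W
ln(r₂/r₁)/(2πk) = 0.7201 ⇒ k = 0.3069/(2π·0.7201) = 0.0678 W/m·K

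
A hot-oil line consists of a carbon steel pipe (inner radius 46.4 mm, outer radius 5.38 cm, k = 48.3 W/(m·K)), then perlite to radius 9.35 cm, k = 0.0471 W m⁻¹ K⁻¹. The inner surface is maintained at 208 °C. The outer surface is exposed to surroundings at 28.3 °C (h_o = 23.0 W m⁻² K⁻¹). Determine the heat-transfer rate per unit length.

Q' = 92.5 W/m

Series thermal resistances, inner to outer:
  R'_carbon steel = ln(0.0538/0.0464)/(2πk) = 0.1480/(2π·48.3) = 4.876×10^-4 m·K/W
  R'_perlite = ln(0.0935/0.0538)/(2πk) = 0.5527/(2π·0.0471) = 1.868 m·K/W
  R'_conv,out = 1/(2πr h) = 1/(2π·0.0935·23.0) = 0.07401 m·K/W
ΣR = 4.876×10^-4 + 1.868 + 0.07401 = 1.942 m·K/W
Q' = ΔT/ΣR = (208 °C − 28.3 °C)/1.942 = 92.5 W/m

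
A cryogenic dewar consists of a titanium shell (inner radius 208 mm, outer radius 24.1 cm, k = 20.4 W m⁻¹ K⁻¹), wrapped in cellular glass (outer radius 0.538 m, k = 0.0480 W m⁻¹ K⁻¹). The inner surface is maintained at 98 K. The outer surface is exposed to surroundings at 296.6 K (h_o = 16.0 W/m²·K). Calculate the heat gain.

Q = 52.0 W

Treat each layer as a resistance in series:
  R_titanium = (1/0.208 − 1/0.241)/(4πk) = 0.6583/(4π·20.4) = 0.002568 K/W
  R_cellular glass = (1/0.241 − 1/0.538)/(4πk) = 2.291/(4π·0.0480) = 3.798 K/W
  R_conv,out = 1/(4πr²h) = 1/(4π·0.538²·16.0) = 0.01718 K/W
ΣR = 0.002568 + 3.798 + 0.01718 = 3.818 K/W
Q = ΔT/ΣR = (98 K − 296.6 K)/3.818 = -52.0 W
(Negative Q ⇒ heat flows inward; heat gain = 52.0 W.)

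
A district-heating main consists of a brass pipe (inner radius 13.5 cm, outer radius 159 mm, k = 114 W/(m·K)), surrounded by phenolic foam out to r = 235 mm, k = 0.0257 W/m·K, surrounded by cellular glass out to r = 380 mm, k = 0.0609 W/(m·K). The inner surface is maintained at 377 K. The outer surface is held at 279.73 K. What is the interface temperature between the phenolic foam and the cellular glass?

Resistance network (inner→outer):
  R'_brass = ln(0.159/0.135)/(2πk) = 0.1636/(2π·114) = 2.284×10^-4 m·K/W
  R'_phenolic foam = ln(0.235/0.159)/(2πk) = 0.3907/(2π·0.0257) = 2.419 m·K/W
  R'_cellular glass = ln(0.380/0.235)/(2πk) = 0.4806/(2π·0.0609) = 1.256 m·K/W
ΣR = 2.284×10^-4 + 2.419 + 1.256 = 3.675 m·K/W
Q' = ΔT/ΣR = (377 K − 279.73 K)/3.675 = 26.47 W/m
From the inner boundary to the phenolic foam/cellular glass interface, ΣR_partial = 2.419 m·K/W.
T_interface = T_in − Q'·ΣR_partial = 377 K − (26.47)(2.419) = 313.0 K

T = 313.0 K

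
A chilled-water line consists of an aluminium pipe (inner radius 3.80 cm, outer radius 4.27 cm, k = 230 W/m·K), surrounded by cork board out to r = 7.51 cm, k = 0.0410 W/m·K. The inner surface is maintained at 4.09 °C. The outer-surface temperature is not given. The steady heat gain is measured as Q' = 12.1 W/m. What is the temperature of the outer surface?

Series resistances:
  R'_aluminium = ln(0.0427/0.0380)/(2πk) = 0.1166/(2π·230) = 8.069×10^-5 m·K/W
  R'_cork board = ln(0.0751/0.0427)/(2πk) = 0.5646/(2π·0.0410) = 2.192 m·K/W
ΣR = 2.192 m·K/W
ΔT = Q'·ΣR = 12.1 × 2.192 = 26.52 K
Heat flows inward, so T_out = T_in + ΔT = 4.09 + 26.52 = 30.6 °C

T_out = 30.6 °C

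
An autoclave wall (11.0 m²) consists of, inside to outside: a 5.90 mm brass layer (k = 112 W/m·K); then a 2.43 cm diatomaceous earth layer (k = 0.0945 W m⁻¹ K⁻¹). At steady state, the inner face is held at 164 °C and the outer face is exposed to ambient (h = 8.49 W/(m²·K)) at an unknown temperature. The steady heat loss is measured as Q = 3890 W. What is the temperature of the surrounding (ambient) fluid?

Sum the resistances:
  R_brass = L/(kA) = 0.00590/(112·11.0) = 4.789×10^-6 K/W
  R_diatomaceous earth = L/(kA) = 0.0243/(0.0945·11.0) = 0.02338 K/W
  R_conv,out = 1/(hA) = 1/(8.49·11.0) = 0.01071 K/W
ΣR = 0.03409 K/W
ΔT = Q·ΣR = 3890 × 0.03409 = 132.6 K
Heat flows outward, so T_out = T_in − ΔT = 164 − 132.6 = 31.4 °C

T_out = 31.4 °C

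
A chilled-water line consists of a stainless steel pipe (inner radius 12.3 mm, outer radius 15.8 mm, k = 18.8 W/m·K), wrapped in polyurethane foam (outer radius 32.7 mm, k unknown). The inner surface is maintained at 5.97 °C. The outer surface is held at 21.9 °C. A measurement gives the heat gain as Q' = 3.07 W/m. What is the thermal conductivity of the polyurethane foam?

ΣR = ΔT/Q' = |5.97 − 21.9|/3.07 = 5.189 m·K/W
Known resistances:
  R'_stainless steel = ln(0.0158/0.0123)/(2πk) = 0.2504/(2π·18.8) = 0.002120 m·K/W
R_polyurethane foam = ΣR − ΣR_known = 5.189 − 0.002120 = 5.187 m·K/W
ln(r₂/r₁)/(2πk) = 5.187 ⇒ k = 0.7274/(2π·5.187) = 0.0223 W/m·K

k = 0.0223 W/m·K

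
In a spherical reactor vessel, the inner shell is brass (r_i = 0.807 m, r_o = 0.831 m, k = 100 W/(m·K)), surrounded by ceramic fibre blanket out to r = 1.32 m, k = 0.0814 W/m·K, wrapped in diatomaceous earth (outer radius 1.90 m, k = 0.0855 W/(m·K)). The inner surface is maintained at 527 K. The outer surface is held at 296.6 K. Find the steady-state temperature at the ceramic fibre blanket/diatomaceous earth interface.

Treat each layer as a resistance in series:
  R_brass = (1/0.807 − 1/0.831)/(4πk) = 0.03579/(4π·100) = 2.848×10^-5 K/W
  R_ceramic fibre blanket = (1/0.831 − 1/1.32)/(4πk) = 0.4458/(4π·0.0814) = 0.4358 K/W
  R_diatomaceous earth = (1/1.32 − 1/1.90)/(4πk) = 0.2313/(4π·0.0855) = 0.2152 K/W
ΣR = 2.848×10^-5 + 0.4358 + 0.2152 = 0.6510 K/W
Q = ΔT/ΣR = (527 K − 296.6 K)/0.6510 = 353.9 W
From the inner boundary to the ceramic fibre blanket/diatomaceous earth interface, ΣR_partial = 0.4358 K/W.
T_interface = T_in − Q·ΣR_partial = 527 K − (353.9)(0.4358) = 372.8 K

T = 372.8 K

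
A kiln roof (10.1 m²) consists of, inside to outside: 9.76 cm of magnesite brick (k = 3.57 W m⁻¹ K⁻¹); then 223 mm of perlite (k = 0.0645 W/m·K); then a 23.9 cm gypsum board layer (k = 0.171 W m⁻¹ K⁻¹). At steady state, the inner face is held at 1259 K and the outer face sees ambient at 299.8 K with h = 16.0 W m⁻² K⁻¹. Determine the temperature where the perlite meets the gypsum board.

T = 583 K

Treat each layer as a resistance in series:
  R_magnesite brick = L/(kA) = 0.0976/(3.57·10.1) = 0.002707 K/W
  R_perlite = L/(kA) = 0.223/(0.0645·10.1) = 0.3423 K/W
  R_gypsum board = L/(kA) = 0.239/(0.171·10.1) = 0.1384 K/W
  R_conv,out = 1/(hA) = 1/(16.0·10.1) = 0.006188 K/W
ΣR = 0.002707 + 0.3423 + 0.1384 + 0.006188 = 0.4896 K/W
Q = ΔT/ΣR = (1259 K − 299.8 K)/0.4896 = 1959 W
From the inner boundary to the perlite/gypsum board interface, ΣR_partial = 0.3450 K/W.
T_interface = T_in − Q·ΣR_partial = 1259 K − (1959)(0.3450) = 583 K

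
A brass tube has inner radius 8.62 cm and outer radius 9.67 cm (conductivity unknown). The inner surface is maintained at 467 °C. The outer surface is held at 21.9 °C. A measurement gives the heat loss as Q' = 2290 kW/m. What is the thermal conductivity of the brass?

k = 94.1 W/m·K

ΣR = ΔT/Q' = |467 − 21.9|/2.29×10^6 = 1.944×10^-4 m·K/W
ln(r₂/r₁)/(2πk) = 1.944×10^-4 ⇒ k = 0.1149/(2π·1.944×10^-4) = 94.1 W/m·K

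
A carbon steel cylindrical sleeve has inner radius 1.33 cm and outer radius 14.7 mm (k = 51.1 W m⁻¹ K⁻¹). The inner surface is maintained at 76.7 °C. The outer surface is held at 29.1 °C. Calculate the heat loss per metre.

Q' = 2πk·ΔT/ln(r₂/r₁) = 2π × 51.1 × 47.6 / ln(0.0147/0.0133) = 1.53×10^5 W/m

Q' = 153 kW/m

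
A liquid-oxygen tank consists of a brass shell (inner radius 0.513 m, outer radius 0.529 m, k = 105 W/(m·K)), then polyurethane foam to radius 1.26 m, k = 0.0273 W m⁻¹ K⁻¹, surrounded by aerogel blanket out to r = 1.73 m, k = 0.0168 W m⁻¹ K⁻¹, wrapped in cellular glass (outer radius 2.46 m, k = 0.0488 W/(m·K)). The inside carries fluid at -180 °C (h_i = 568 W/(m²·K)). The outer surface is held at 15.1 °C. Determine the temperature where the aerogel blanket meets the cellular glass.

T = 3.0 °C

Treat each layer as a resistance in series:
  R_conv,in = 1/(4πr²h) = 1/(4π·0.513²·568) = 5.324×10^-4 K/W
  R_brass = (1/0.513 − 1/0.529)/(4πk) = 0.05896/(4π·105) = 4.468×10^-5 K/W
  R_polyurethane foam = (1/0.529 − 1/1.26)/(4πk) = 1.097/(4π·0.0273) = 3.197 K/W
  R_aerogel blanket = (1/1.26 − 1/1.73)/(4πk) = 0.2156/(4π·0.0168) = 1.021 K/W
  R_cellular glass = (1/1.73 − 1/2.46)/(4πk) = 0.1715/(4π·0.0488) = 0.2797 K/W
ΣR = 5.324×10^-4 + 4.468×10^-5 + 3.197 + 1.021 + 0.2797 = 4.498 K/W
Q = ΔT/ΣR = (-180 °C − 15.1 °C)/4.498 = -43.37 W
From the inner boundary to the aerogel blanket/cellular glass interface, ΣR_partial = 4.219 K/W.
T_interface = T_in − Q·ΣR_partial = -180 °C − (-43.37)(4.219) = 3.0 °C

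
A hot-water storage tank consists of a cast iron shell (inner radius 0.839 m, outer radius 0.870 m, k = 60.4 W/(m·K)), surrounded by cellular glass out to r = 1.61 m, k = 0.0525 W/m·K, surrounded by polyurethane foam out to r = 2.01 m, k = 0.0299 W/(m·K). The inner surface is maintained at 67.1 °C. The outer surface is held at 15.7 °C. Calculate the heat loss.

Treat each layer as a resistance in series:
  R_cast iron = (1/0.839 − 1/0.870)/(4πk) = 0.04247/(4π·60.4) = 5.595×10^-5 K/W
  R_cellular glass = (1/0.870 − 1/1.61)/(4πk) = 0.5283/(4π·0.0525) = 0.8008 K/W
  R_polyurethane foam = (1/1.61 − 1/2.01)/(4πk) = 0.1236/(4π·0.0299) = 0.3290 K/W
ΣR = 5.595×10^-5 + 0.8008 + 0.3290 = 1.130 K/W
Q = ΔT/ΣR = (67.1 °C − 15.7 °C)/1.130 = 45.5 W

Q = 45.5 W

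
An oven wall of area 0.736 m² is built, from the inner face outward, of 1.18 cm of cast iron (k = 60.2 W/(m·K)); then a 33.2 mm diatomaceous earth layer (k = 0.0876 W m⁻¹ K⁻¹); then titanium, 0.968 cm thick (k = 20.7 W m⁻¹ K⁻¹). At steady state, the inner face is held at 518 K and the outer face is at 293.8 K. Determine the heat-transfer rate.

Q = 435 W

Resistance network (inner→outer):
  R_cast iron = L/(kA) = 0.0118/(60.2·0.736) = 2.663×10^-4 K/W
  R_diatomaceous earth = L/(kA) = 0.0332/(0.0876·0.736) = 0.5149 K/W
  R_titanium = L/(kA) = 0.00968/(20.7·0.736) = 6.354×10^-4 K/W
ΣR = 2.663×10^-4 + 0.5149 + 6.354×10^-4 = 0.5158 K/W
Q = ΔT/ΣR = (518 K − 293.8 K)/0.5158 = 435 W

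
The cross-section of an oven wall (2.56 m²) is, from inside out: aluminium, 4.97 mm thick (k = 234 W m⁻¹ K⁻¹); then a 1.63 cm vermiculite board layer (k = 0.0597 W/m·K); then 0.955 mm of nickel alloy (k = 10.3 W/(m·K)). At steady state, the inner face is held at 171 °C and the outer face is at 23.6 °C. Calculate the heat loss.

Treat each layer as a resistance in series:
  R_aluminium = L/(kA) = 0.00497/(234·2.56) = 8.297×10^-6 K/W
  R_vermiculite board = L/(kA) = 0.0163/(0.0597·2.56) = 0.1067 K/W
  R_nickel alloy = L/(kA) = 9.55×10^-4/(10.3·2.56) = 3.622×10^-5 K/W
ΣR = 8.297×10^-6 + 0.1067 + 3.622×10^-5 = 0.1067 K/W
Q = ΔT/ΣR = (171 °C − 23.6 °C)/0.1067 = 1380 W

Q = 1380 W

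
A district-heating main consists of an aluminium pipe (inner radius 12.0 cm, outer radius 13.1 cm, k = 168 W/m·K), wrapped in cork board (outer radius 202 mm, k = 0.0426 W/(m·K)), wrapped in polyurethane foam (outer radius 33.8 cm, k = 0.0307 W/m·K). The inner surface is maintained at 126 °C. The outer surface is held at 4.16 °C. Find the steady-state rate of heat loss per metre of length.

Q' = 28.4 W/m

Treat each layer as a resistance in series:
  R'_aluminium = ln(0.131/0.120)/(2πk) = 0.08771/(2π·168) = 8.309×10^-5 m·K/W
  R'_cork board = ln(0.202/0.131)/(2πk) = 0.4331/(2π·0.0426) = 1.618 m·K/W
  R'_polyurethane foam = ln(0.338/0.202)/(2πk) = 0.5148/(2π·0.0307) = 2.669 m·K/W
ΣR = 8.309×10^-5 + 1.618 + 2.669 = 4.287 m·K/W
Q' = ΔT/ΣR = (126 °C − 4.16 °C)/4.287 = 28.4 W/m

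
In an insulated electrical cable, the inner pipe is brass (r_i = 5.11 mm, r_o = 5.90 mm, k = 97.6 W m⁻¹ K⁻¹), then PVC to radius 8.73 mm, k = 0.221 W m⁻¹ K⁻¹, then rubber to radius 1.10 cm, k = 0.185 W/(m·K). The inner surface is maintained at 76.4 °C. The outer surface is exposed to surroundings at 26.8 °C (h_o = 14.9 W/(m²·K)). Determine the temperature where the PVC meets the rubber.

Resistance network (inner→outer):
  R'_brass = ln(0.00590/0.00511)/(2πk) = 0.1438/(2π·97.6) = 2.344×10^-4 m·K/W
  R'_PVC = ln(0.00873/0.00590)/(2πk) = 0.3918/(2π·0.221) = 0.2822 m·K/W
  R'_rubber = ln(0.0110/0.00873)/(2πk) = 0.2311/(2π·0.185) = 0.1988 m·K/W
  R'_conv,out = 1/(2πr h) = 1/(2π·0.0110·14.9) = 0.9710 m·K/W
ΣR = 2.344×10^-4 + 0.2822 + 0.1988 + 0.9710 = 1.452 m·K/W
Q' = ΔT/ΣR = (76.4 °C − 26.8 °C)/1.452 = 34.16 W/m
From the inner boundary to the PVC/rubber interface, ΣR_partial = 0.2824 m·K/W.
T_interface = T_in − Q'·ΣR_partial = 76.4 °C − (34.16)(0.2824) = 66.8 °C

T = 66.8 °C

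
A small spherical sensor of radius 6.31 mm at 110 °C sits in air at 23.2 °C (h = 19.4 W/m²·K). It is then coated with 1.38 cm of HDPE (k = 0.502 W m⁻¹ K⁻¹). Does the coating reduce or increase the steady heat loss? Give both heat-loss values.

Critical radius for a sphere: r_cr = 2k/h = 0.0518 m = 5.18 cm.
Outer radius after coating: r₂ = 0.00631 + 0.0138 = 0.02011 m.
Since r₁ < r_cr and r₂ ≤ r_cr, the coating moves toward the maximum at r_cr — heat loss rises.
Bare: R = 1/(4πr₁²h) = 103.0 K/W; Q = 86.8/103.0 = 0.843 W.
Coated: R = R_cond + R_conv = 27.38 K/W; Q = 86.8/27.38 = 3.17 W.

increases: 0.843 → 3.17 W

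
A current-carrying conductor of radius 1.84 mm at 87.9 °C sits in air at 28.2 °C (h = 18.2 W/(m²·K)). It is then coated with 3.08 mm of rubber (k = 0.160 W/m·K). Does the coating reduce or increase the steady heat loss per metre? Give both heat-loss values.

increases: 12.6 → 21.7 W/m

Critical radius for a cylinder: r_cr = k/h = 0.00879 m = 0.879 cm.
Outer radius after coating: r₂ = 0.00184 + 0.00308 = 0.00492 m.
Since r₁ < r_cr and r₂ ≤ r_cr, the coating moves toward the maximum at r_cr — heat loss rises.
Bare: R = 1/(2πr₁h) = 4.753 m·K/W; Q = 59.7/4.753 = 12.6 W/m.
Coated: R = R_cond + R_conv = 2.756 m·K/W; Q = 59.7/2.756 = 21.7 W/m.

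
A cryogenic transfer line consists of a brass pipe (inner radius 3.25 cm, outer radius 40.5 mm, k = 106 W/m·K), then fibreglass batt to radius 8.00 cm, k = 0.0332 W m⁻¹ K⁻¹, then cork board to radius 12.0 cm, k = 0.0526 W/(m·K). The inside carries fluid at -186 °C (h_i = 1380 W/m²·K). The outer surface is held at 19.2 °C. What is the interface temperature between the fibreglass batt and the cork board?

T = -36.8 °C

Resistance network (inner→outer):
  R'_conv,in = 1/(2πr h) = 1/(2π·0.0325·1380) = 0.003549 m·K/W
  R'_brass = ln(0.0405/0.0325)/(2πk) = 0.2201/(2π·106) = 3.304×10^-4 m·K/W
  R'_fibreglass batt = ln(0.0800/0.0405)/(2πk) = 0.6807/(2π·0.0332) = 3.263 m·K/W
  R'_cork board = ln(0.120/0.0800)/(2πk) = 0.4055/(2π·0.0526) = 1.227 m·K/W
ΣR = 0.003549 + 3.304×10^-4 + 3.263 + 1.227 = 4.494 m·K/W
Q' = ΔT/ΣR = (-186 °C − 19.2 °C)/4.494 = -45.66 W/m
From the inner boundary to the fibreglass batt/cork board interface, ΣR_partial = 3.267 m·K/W.
T_interface = T_in − Q'·ΣR_partial = -186 °C − (-45.66)(3.267) = -36.8 °C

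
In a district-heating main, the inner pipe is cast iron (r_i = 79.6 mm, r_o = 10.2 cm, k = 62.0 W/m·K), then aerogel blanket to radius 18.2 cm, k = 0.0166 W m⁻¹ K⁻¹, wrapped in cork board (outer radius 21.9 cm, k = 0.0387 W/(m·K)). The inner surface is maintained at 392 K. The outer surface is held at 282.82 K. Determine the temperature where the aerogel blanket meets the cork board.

T = 296.0 K

Series thermal resistances, inner to outer:
  R'_cast iron = ln(0.102/0.0796)/(2πk) = 0.2480/(2π·62.0) = 6.365×10^-4 m·K/W
  R'_aerogel blanket = ln(0.182/0.102)/(2πk) = 0.5790/(2π·0.0166) = 5.552 m·K/W
  R'_cork board = ln(0.219/0.182)/(2πk) = 0.1851/(2π·0.0387) = 0.7611 m·K/W
ΣR = 6.365×10^-4 + 5.552 + 0.7611 = 6.314 m·K/W
Q' = ΔT/ΣR = (392 K − 282.82 K)/6.314 = 17.29 W/m
From the inner boundary to the aerogel blanket/cork board interface, ΣR_partial = 5.553 m·K/W.
T_interface = T_in − Q'·ΣR_partial = 392 K − (17.29)(5.553) = 296.0 K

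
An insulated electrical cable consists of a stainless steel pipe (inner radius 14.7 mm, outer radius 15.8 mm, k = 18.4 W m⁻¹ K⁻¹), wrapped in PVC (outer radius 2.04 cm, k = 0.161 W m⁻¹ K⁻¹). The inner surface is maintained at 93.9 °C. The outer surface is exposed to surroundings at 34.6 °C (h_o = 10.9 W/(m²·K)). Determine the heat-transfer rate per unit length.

Resistance network (inner→outer):
  R'_stainless steel = ln(0.0158/0.0147)/(2πk) = 0.07216/(2π·18.4) = 6.242×10^-4 m·K/W
  R'_PVC = ln(0.0204/0.0158)/(2πk) = 0.2555/(2π·0.161) = 0.2526 m·K/W
  R'_conv,out = 1/(2πr h) = 1/(2π·0.0204·10.9) = 0.7158 m·K/W
ΣR = 6.242×10^-4 + 0.2526 + 0.7158 = 0.9690 m·K/W
Q' = ΔT/ΣR = (93.9 °C − 34.6 °C)/0.9690 = 61.2 W/m

Q' = 61.2 W/m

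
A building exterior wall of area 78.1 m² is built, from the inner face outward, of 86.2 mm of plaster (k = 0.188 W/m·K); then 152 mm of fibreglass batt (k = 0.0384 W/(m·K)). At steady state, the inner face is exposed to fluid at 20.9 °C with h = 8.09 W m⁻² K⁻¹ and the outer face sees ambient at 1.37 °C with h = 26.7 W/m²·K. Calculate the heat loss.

Q = 333 W

Series thermal resistances, inner to outer:
  R_conv,in = 1/(hA) = 1/(8.09·78.1) = 0.001583 K/W
  R_plaster = L/(kA) = 0.0862/(0.188·78.1) = 0.005871 K/W
  R_fibreglass batt = L/(kA) = 0.152/(0.0384·78.1) = 0.05068 K/W
  R_conv,out = 1/(hA) = 1/(26.7·78.1) = 4.796×10^-4 K/W
ΣR = 0.001583 + 0.005871 + 0.05068 + 4.796×10^-4 = 0.05861 K/W
Q = ΔT/ΣR = (20.9 °C − 1.37 °C)/0.05861 = 333 W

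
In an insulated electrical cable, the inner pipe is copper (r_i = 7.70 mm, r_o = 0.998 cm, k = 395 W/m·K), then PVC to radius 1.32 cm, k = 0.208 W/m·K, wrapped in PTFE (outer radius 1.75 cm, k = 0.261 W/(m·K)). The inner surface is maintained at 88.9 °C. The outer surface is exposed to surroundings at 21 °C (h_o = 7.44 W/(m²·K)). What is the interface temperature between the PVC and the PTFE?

Resistance network (inner→outer):
  R'_copper = ln(0.00998/0.00770)/(2πk) = 0.2594/(2π·395) = 1.045×10^-4 m·K/W
  R'_PVC = ln(0.0132/0.00998)/(2πk) = 0.2796/(2π·0.208) = 0.2140 m·K/W
  R'_PTFE = ln(0.0175/0.0132)/(2πk) = 0.2820/(2π·0.261) = 0.1720 m·K/W
  R'_conv,out = 1/(2πr h) = 1/(2π·0.0175·7.44) = 1.222 m·K/W
ΣR = 1.045×10^-4 + 0.2140 + 0.1720 + 1.222 = 1.608 m·K/W
Q' = ΔT/ΣR = (88.9 °C − 21 °C)/1.608 = 42.23 W/m
From the inner boundary to the PVC/PTFE interface, ΣR_partial = 0.2141 m·K/W.
T_interface = T_in − Q'·ΣR_partial = 88.9 °C − (42.23)(0.2141) = 79.9 °C

T = 79.9 °C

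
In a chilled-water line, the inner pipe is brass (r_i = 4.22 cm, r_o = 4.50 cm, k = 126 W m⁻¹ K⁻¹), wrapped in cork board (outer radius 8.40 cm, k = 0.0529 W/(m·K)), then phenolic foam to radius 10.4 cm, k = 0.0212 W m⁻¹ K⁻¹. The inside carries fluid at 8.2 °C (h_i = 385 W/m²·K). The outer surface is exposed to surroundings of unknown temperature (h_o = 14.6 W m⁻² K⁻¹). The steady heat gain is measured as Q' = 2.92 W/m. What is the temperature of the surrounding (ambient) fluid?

Series resistances:
  R'_conv,in = 1/(2πr h) = 1/(2π·0.0422·385) = 0.009796 m·K/W
  R'_brass = ln(0.0450/0.0422)/(2πk) = 0.06424/(2π·126) = 8.115×10^-5 m·K/W
  R'_cork board = ln(0.0840/0.0450)/(2πk) = 0.6242/(2π·0.0529) = 1.878 m·K/W
  R'_phenolic foam = ln(0.104/0.0840)/(2πk) = 0.2136/(2π·0.0212) = 1.603 m·K/W
  R'_conv,out = 1/(2πr h) = 1/(2π·0.104·14.6) = 0.1048 m·K/W
ΣR = 3.596 m·K/W
ΔT = Q'·ΣR = 2.92 × 3.596 = 10.50 K
Heat flows inward, so T_out = T_in + ΔT = 8.2 + 10.50 = 18.7 °C

T_out = 18.7 °C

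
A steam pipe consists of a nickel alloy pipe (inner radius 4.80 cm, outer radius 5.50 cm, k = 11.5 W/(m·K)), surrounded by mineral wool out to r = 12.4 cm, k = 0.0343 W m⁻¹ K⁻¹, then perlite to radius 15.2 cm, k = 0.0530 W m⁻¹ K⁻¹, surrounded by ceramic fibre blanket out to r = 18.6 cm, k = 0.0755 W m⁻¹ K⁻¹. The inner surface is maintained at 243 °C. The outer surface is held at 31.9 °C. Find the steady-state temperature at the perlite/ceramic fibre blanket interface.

T = 50.6 °C

Treat each layer as a resistance in series:
  R'_nickel alloy = ln(0.0550/0.0480)/(2πk) = 0.1361/(2π·11.5) = 0.001884 m·K/W
  R'_mineral wool = ln(0.124/0.0550)/(2πk) = 0.8129/(2π·0.0343) = 3.772 m·K/W
  R'_perlite = ln(0.152/0.124)/(2πk) = 0.2036/(2π·0.0530) = 0.6114 m·K/W
  R'_ceramic fibre blanket = ln(0.186/0.152)/(2πk) = 0.2019/(2π·0.0755) = 0.4255 m·K/W
ΣR = 0.001884 + 3.772 + 0.6114 + 0.4255 = 4.811 m·K/W
Q' = ΔT/ΣR = (243 °C − 31.9 °C)/4.811 = 43.88 W/m
From the inner boundary to the perlite/ceramic fibre blanket interface, ΣR_partial = 4.385 m·K/W.
T_interface = T_in − Q'·ΣR_partial = 243 °C − (43.88)(4.385) = 50.6 °C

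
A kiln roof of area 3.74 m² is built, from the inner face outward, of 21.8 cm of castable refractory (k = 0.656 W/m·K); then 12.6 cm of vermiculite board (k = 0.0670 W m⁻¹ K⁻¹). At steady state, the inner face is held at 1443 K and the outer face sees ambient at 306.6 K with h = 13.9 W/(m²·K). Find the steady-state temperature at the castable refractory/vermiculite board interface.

Treat each layer as a resistance in series:
  R_castable refractory = L/(kA) = 0.218/(0.656·3.74) = 0.08885 K/W
  R_vermiculite board = L/(kA) = 0.126/(0.0670·3.74) = 0.5028 K/W
  R_conv,out = 1/(hA) = 1/(13.9·3.74) = 0.01924 K/W
ΣR = 0.08885 + 0.5028 + 0.01924 = 0.6109 K/W
Q = ΔT/ΣR = (1443 K − 306.6 K)/0.6109 = 1860 W
From the inner boundary to the castable refractory/vermiculite board interface, ΣR_partial = 0.08885 K/W.
T_interface = T_in − Q·ΣR_partial = 1443 K − (1860)(0.08885) = 1278 K

T = 1278 K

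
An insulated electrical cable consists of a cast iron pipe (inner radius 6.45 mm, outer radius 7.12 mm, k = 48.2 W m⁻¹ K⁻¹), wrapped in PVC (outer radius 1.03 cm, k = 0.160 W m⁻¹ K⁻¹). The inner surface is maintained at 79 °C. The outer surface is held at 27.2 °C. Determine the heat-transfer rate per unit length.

Q' = 141 W/m

Series thermal resistances, inner to outer:
  R'_cast iron = ln(0.00712/0.00645)/(2πk) = 0.09883/(2π·48.2) = 3.263×10^-4 m·K/W
  R'_PVC = ln(0.0103/0.00712)/(2πk) = 0.3692/(2π·0.160) = 0.3673 m·K/W
ΣR = 3.263×10^-4 + 0.3673 = 0.3676 m·K/W
Q' = ΔT/ΣR = (79 °C − 27.2 °C)/0.3676 = 141 W/m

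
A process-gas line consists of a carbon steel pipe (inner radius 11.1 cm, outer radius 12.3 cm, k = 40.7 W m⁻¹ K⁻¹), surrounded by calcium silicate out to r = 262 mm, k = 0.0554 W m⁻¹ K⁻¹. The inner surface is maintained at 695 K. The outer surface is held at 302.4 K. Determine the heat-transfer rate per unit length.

Series thermal resistances, inner to outer:
  R'_carbon steel = ln(0.123/0.111)/(2πk) = 0.1027/(2π·40.7) = 4.014×10^-4 m·K/W
  R'_calcium silicate = ln(0.262/0.123)/(2πk) = 0.7562/(2π·0.0554) = 2.172 m·K/W
ΣR = 4.014×10^-4 + 2.172 = 2.172 m·K/W
Q' = ΔT/ΣR = (695 K − 302.4 K)/2.172 = 181 W/m

Q' = 181 W/m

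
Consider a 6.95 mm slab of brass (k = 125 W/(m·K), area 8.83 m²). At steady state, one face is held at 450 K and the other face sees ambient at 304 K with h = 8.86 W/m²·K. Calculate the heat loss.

Series thermal resistances, inner to outer:
  R_brass = L/(kA) = 0.00695/(125·8.83) = 6.297×10^-6 K/W
  R_conv,out = 1/(hA) = 1/(8.86·8.83) = 0.01278 K/W
ΣR = 6.297×10^-6 + 0.01278 = 0.01279 K/W
Q = ΔT/ΣR = (450 K − 304 K)/0.01279 = 11400 W

Q = 11.4 kW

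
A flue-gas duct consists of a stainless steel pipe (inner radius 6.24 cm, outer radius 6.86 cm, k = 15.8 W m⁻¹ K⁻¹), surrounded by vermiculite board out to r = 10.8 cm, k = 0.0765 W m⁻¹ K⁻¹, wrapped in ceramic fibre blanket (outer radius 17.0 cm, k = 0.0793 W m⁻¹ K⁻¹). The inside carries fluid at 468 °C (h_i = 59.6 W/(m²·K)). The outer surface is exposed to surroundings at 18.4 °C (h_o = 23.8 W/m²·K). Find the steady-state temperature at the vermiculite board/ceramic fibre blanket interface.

T = 239 °C

Series thermal resistances, inner to outer:
  R'_conv,in = 1/(2πr h) = 1/(2π·0.0624·59.6) = 0.04279 m·K/W
  R'_stainless steel = ln(0.0686/0.0624)/(2πk) = 0.09473/(2π·15.8) = 9.542×10^-4 m·K/W
  R'_vermiculite board = ln(0.108/0.0686)/(2πk) = 0.4538/(2π·0.0765) = 0.9442 m·K/W
  R'_ceramic fibre blanket = ln(0.170/0.108)/(2πk) = 0.4537/(2π·0.0793) = 0.9105 m·K/W
  R'_conv,out = 1/(2πr h) = 1/(2π·0.170·23.8) = 0.03934 m·K/W
ΣR = 0.04279 + 9.542×10^-4 + 0.9442 + 0.9105 + 0.03934 = 1.938 m·K/W
Q' = ΔT/ΣR = (468 °C − 18.4 °C)/1.938 = 232.0 W/m
From the inner boundary to the vermiculite board/ceramic fibre blanket interface, ΣR_partial = 0.9879 m·K/W.
T_interface = T_in − Q'·ΣR_partial = 468 °C − (232.0)(0.9879) = 239 °C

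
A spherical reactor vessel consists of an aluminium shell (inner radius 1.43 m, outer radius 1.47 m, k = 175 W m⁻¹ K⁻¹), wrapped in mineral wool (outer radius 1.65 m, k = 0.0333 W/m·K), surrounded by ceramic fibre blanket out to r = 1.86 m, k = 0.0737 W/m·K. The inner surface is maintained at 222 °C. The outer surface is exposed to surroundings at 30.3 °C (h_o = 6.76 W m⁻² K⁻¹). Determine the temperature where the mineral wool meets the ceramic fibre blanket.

Series thermal resistances, inner to outer:
  R_aluminium = (1/1.43 − 1/1.47)/(4πk) = 0.01903/(4π·175) = 8.653×10^-6 K/W
  R_mineral wool = (1/1.47 − 1/1.65)/(4πk) = 0.07421/(4π·0.0333) = 0.1773 K/W
  R_ceramic fibre blanket = (1/1.65 − 1/1.86)/(4πk) = 0.06843/(4π·0.0737) = 0.07388 K/W
  R_conv,out = 1/(4πr²h) = 1/(4π·1.86²·6.76) = 0.003403 K/W
ΣR = 8.653×10^-6 + 0.1773 + 0.07388 + 0.003403 = 0.2546 K/W
Q = ΔT/ΣR = (222 °C − 30.3 °C)/0.2546 = 752.9 W
From the inner boundary to the mineral wool/ceramic fibre blanket interface, ΣR_partial = 0.1773 K/W.
T_interface = T_in − Q·ΣR_partial = 222 °C − (752.9)(0.1773) = 88.5 °C

T = 88.5 °C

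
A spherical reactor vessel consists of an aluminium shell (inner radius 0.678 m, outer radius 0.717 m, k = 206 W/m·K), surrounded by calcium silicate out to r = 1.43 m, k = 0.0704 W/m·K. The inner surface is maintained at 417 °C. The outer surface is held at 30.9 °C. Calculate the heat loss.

Q = 491 W

Resistance network (inner→outer):
  R_aluminium = (1/0.678 − 1/0.717)/(4πk) = 0.08023/(4π·206) = 3.099×10^-5 K/W
  R_calcium silicate = (1/0.717 − 1/1.43)/(4πk) = 0.6954/(4π·0.0704) = 0.7861 K/W
ΣR = 3.099×10^-5 + 0.7861 = 0.7861 K/W
Q = ΔT/ΣR = (417 °C − 30.9 °C)/0.7861 = 491 W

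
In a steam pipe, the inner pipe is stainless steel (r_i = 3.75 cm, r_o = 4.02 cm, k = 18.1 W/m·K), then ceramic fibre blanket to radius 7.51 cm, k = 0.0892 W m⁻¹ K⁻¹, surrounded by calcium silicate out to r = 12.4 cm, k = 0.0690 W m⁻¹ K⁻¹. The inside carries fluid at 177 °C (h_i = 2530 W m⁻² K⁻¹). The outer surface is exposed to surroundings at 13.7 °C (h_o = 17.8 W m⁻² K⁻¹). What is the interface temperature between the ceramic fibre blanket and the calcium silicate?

T = 99.2 °C

Series thermal resistances, inner to outer:
  R'_conv,in = 1/(2πr h) = 1/(2π·0.0375·2530) = 0.001678 m·K/W
  R'_stainless steel = ln(0.0402/0.0375)/(2πk) = 0.06953/(2π·18.1) = 6.113×10^-4 m·K/W
  R'_ceramic fibre blanket = ln(0.0751/0.0402)/(2πk) = 0.6250/(2π·0.0892) = 1.115 m·K/W
  R'_calcium silicate = ln(0.124/0.0751)/(2πk) = 0.5015/(2π·0.0690) = 1.157 m·K/W
  R'_conv,out = 1/(2πr h) = 1/(2π·0.124·17.8) = 0.07211 m·K/W
ΣR = 0.001678 + 6.113×10^-4 + 1.115 + 1.157 + 0.07211 = 2.346 m·K/W
Q' = ΔT/ΣR = (177 °C − 13.7 °C)/2.346 = 69.61 W/m
From the inner boundary to the ceramic fibre blanket/calcium silicate interface, ΣR_partial = 1.117 m·K/W.
T_interface = T_in − Q'·ΣR_partial = 177 °C − (69.61)(1.117) = 99.2 °C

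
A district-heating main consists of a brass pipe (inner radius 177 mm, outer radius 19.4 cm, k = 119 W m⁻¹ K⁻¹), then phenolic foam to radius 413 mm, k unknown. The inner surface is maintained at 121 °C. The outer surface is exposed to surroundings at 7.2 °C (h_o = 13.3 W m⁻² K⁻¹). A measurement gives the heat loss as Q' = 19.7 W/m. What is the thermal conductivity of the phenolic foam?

ΣR = ΔT/Q' = |121 − 7.2|/19.7 = 5.777 m·K/W
Known resistances:
  R'_brass = ln(0.194/0.177)/(2πk) = 0.09171/(2π·119) = 1.227×10^-4 m·K/W
  R'_conv,out = 1/(2πr h) = 1/(2π·0.413·13.3) = 0.02897 m·K/W
R_phenolic foam = ΣR − ΣR_known = 5.777 − 0.02909 = 5.748 m·K/W
ln(r₂/r₁)/(2πk) = 5.748 ⇒ k = 0.7556/(2π·5.748) = 0.0209 W/m·K

k = 0.0209 W/m·K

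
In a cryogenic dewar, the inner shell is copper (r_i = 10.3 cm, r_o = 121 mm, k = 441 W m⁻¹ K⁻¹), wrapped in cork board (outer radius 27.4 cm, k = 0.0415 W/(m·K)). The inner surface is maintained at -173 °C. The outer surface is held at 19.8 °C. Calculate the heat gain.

Treat each layer as a resistance in series:
  R_copper = (1/0.103 − 1/0.121)/(4πk) = 1.444/(4π·441) = 2.606×10^-4 K/W
  R_cork board = (1/0.121 − 1/0.274)/(4πk) = 4.615/(4π·0.0415) = 8.849 K/W
ΣR = 2.606×10^-4 + 8.849 = 8.849 K/W
Q = ΔT/ΣR = (-173 °C − 19.8 °C)/8.849 = -21.8 W
(Negative Q ⇒ heat flows inward; heat gain = 21.8 W.)

Q = 21.8 W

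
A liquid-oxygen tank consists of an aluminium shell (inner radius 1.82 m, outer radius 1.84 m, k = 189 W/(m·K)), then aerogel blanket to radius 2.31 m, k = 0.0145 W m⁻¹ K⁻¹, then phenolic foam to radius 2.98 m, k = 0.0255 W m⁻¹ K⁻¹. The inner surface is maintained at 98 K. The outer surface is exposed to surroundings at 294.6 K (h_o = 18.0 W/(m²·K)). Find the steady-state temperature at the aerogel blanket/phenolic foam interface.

Resistance network (inner→outer):
  R_aluminium = (1/1.82 − 1/1.84)/(4πk) = 0.005972/(4π·189) = 2.515×10^-6 K/W
  R_aerogel blanket = (1/1.84 − 1/2.31)/(4πk) = 0.1106/(4π·0.0145) = 0.6069 K/W
  R_phenolic foam = (1/2.31 − 1/2.98)/(4πk) = 0.09733/(4π·0.0255) = 0.3037 K/W
  R_conv,out = 1/(4πr²h) = 1/(4π·2.98²·18.0) = 4.978×10^-4 K/W
ΣR = 2.515×10^-6 + 0.6069 + 0.3037 + 4.978×10^-4 = 0.9111 K/W
Q = ΔT/ΣR = (98 K − 294.6 K)/0.9111 = -215.8 W
From the inner boundary to the aerogel blanket/phenolic foam interface, ΣR_partial = 0.6069 K/W.
T_interface = T_in − Q·ΣR_partial = 98 K − (-215.8)(0.6069) = 229.0 K

T = 229.0 K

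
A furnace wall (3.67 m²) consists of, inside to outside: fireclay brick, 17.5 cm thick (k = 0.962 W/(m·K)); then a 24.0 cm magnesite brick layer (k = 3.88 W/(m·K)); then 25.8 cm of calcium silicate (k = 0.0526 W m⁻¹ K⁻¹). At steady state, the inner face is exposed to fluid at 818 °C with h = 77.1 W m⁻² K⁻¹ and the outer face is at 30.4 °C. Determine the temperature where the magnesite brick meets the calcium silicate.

T = 779 °C

Resistance network (inner→outer):
  R_conv,in = 1/(hA) = 1/(77.1·3.67) = 0.003534 K/W
  R_fireclay brick = L/(kA) = 0.175/(0.962·3.67) = 0.04957 K/W
  R_magnesite brick = L/(kA) = 0.240/(3.88·3.67) = 0.01685 K/W
  R_calcium silicate = L/(kA) = 0.258/(0.0526·3.67) = 1.336 K/W
ΣR = 0.003534 + 0.04957 + 0.01685 + 1.336 = 1.406 K/W
Q = ΔT/ΣR = (818 °C − 30.4 °C)/1.406 = 560.2 W
From the inner boundary to the magnesite brick/calcium silicate interface, ΣR_partial = 0.06995 K/W.
T_interface = T_in − Q·ΣR_partial = 818 °C − (560.2)(0.06995) = 779 °C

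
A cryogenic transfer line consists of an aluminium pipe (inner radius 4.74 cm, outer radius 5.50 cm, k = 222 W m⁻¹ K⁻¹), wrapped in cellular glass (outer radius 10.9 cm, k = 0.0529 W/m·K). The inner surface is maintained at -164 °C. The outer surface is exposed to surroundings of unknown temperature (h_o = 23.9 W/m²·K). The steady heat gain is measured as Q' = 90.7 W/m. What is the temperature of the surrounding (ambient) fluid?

T_out = 28.2 °C

Sum the resistances:
  R'_aluminium = ln(0.0550/0.0474)/(2πk) = 0.1487/(2π·222) = 1.066×10^-4 m·K/W
  R'_cellular glass = ln(0.109/0.0550)/(2πk) = 0.6840/(2π·0.0529) = 2.058 m·K/W
  R'_conv,out = 1/(2πr h) = 1/(2π·0.109·23.9) = 0.06109 m·K/W
ΣR = 2.119 m·K/W
ΔT = Q'·ΣR = 90.7 × 2.119 = 192.2 K
Heat flows inward, so T_out = T_in + ΔT = -164 + 192.2 = 28.2 °C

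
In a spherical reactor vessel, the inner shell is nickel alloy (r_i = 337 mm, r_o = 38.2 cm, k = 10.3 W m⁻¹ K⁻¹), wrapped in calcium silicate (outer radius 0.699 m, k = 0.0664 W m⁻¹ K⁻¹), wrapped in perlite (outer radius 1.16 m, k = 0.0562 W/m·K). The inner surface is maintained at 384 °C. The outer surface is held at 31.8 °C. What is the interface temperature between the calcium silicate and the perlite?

Series thermal resistances, inner to outer:
  R_nickel alloy = (1/0.337 − 1/0.382)/(4πk) = 0.3496/(4π·10.3) = 0.002701 K/W
  R_calcium silicate = (1/0.382 − 1/0.699)/(4πk) = 1.187/(4π·0.0664) = 1.423 K/W
  R_perlite = (1/0.699 − 1/1.16)/(4πk) = 0.5685/(4π·0.0562) = 0.8050 K/W
ΣR = 0.002701 + 1.423 + 0.8050 = 2.231 K/W
Q = ΔT/ΣR = (384 °C − 31.8 °C)/2.231 = 157.9 W
From the inner boundary to the calcium silicate/perlite interface, ΣR_partial = 1.426 K/W.
T_interface = T_in − Q·ΣR_partial = 384 °C − (157.9)(1.426) = 159 °C

T = 159 °C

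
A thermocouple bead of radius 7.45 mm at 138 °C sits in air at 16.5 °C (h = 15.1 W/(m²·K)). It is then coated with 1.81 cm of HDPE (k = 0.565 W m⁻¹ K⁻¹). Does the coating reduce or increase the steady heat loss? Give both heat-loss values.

increases: 1.28 → 5.66 W

Critical radius for a sphere: r_cr = 2k/h = 0.0748 m = 7.48 cm.
Outer radius after coating: r₂ = 0.00745 + 0.0181 = 0.02555 m.
Since r₁ < r_cr and r₂ ≤ r_cr, the coating moves toward the maximum at r_cr — heat loss rises.
Bare: R = 1/(4πr₁²h) = 94.95 K/W; Q = 121.5/94.95 = 1.28 W.
Coated: R = R_cond + R_conv = 21.47 K/W; Q = 121.5/21.47 = 5.66 W.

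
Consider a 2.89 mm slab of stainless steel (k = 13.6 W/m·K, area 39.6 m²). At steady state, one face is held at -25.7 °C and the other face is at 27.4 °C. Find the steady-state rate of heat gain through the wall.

Q = 9900 kW

Q = kA·ΔT/L = 13.6 × 39.6 × |-25.7 °C − 27.4 °C| / 0.00289 = 9.90×10^6 W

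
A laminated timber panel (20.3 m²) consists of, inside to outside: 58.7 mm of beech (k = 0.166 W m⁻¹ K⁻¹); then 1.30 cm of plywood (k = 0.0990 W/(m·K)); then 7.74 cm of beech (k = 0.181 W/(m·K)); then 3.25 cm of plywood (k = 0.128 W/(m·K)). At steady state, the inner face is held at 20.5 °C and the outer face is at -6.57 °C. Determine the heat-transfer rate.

Resistance network (inner→outer):
  R_beech = L/(kA) = 0.0587/(0.166·20.3) = 0.01742 K/W
  R_plywood = L/(kA) = 0.0130/(0.0990·20.3) = 0.006469 K/W
  R_beech = L/(kA) = 0.0774/(0.181·20.3) = 0.02107 K/W
  R_plywood = L/(kA) = 0.0325/(0.128·20.3) = 0.01251 K/W
ΣR = 0.01742 + 0.006469 + 0.02107 + 0.01251 = 0.05747 K/W
Q = ΔT/ΣR = (20.5 °C − -6.57 °C)/0.05747 = 471 W

Q = 471 W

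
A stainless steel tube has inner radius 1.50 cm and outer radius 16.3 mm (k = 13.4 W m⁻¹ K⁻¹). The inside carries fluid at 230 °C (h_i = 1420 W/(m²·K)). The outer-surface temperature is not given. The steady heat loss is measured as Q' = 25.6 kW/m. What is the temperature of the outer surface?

Sum the resistances:
  R'_conv,in = 1/(2πr h) = 1/(2π·0.0150·1420) = 0.007472 m·K/W
  R'_stainless steel = ln(0.0163/0.0150)/(2πk) = 0.08311/(2π·13.4) = 9.872×10^-4 m·K/W
ΣR = 0.008459 m·K/W
ΔT = Q'·ΣR = 25600 × 0.008459 = 216.6 K
Heat flows outward, so T_out = T_in − ΔT = 230 − 216.6 = 13.4 °C

T_out = 13.4 °C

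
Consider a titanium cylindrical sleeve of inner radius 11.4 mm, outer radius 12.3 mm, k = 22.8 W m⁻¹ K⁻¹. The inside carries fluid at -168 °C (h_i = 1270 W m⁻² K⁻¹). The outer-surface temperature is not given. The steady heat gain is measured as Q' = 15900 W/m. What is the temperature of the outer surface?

T_out = 15.2 °C

Series resistances:
  R'_conv,in = 1/(2πr h) = 1/(2π·0.0114·1270) = 0.01099 m·K/W
  R'_titanium = ln(0.0123/0.0114)/(2πk) = 0.07599/(2π·22.8) = 5.304×10^-4 m·K/W
ΣR = 0.01152 m·K/W
ΔT = Q'·ΣR = 15900 × 0.01152 = 183.2 K
Heat flows inward, so T_out = T_in + ΔT = -168 + 183.2 = 15.2 °C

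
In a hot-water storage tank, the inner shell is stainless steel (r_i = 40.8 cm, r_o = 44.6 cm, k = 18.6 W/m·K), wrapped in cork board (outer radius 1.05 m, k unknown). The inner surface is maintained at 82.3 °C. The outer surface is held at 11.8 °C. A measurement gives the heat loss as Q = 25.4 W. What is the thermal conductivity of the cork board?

ΣR = ΔT/Q = |82.3 − 11.8|/25.4 = 2.776 K/W
Known resistances:
  R_stainless steel = (1/0.408 − 1/0.446)/(4πk) = 0.2088/(4π·18.6) = 8.934×10^-4 K/W
R_cork board = ΣR − ΣR_known = 2.776 − 8.934×10^-4 = 2.775 K/W
(1/r₁−1/r₂)/(4πk) = 2.775 ⇒ k = 1.290/(4π·2.775) = 0.0370 W/m·K

k = 0.0370 W/m·K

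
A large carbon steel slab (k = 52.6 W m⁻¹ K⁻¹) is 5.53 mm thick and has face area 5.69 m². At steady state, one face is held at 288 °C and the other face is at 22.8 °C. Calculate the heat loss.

Q = kA·ΔT/L = 52.6 × 5.69 × |288 °C − 22.8 °C| / 0.00553 = 1.44×10^7 W

Q = 1.44×10^7 W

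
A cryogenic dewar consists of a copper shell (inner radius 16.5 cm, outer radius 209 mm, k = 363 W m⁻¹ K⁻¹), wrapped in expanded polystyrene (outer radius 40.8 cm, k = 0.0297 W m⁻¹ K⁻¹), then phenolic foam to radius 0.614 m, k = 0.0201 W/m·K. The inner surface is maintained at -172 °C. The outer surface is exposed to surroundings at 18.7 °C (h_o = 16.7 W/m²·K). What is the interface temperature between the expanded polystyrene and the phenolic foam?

Treat each layer as a resistance in series:
  R_copper = (1/0.165 − 1/0.209)/(4πk) = 1.276/(4π·363) = 2.797×10^-4 K/W
  R_expanded polystyrene = (1/0.209 − 1/0.408)/(4πk) = 2.334/(4π·0.0297) = 6.253 K/W
  R_phenolic foam = (1/0.408 − 1/0.614)/(4πk) = 0.8223/(4π·0.0201) = 3.256 K/W
  R_conv,out = 1/(4πr²h) = 1/(4π·0.614²·16.7) = 0.01264 K/W
ΣR = 2.797×10^-4 + 6.253 + 3.256 + 0.01264 = 9.522 K/W
Q = ΔT/ΣR = (-172 °C − 18.7 °C)/9.522 = -20.03 W
From the inner boundary to the expanded polystyrene/phenolic foam interface, ΣR_partial = 6.253 K/W.
T_interface = T_in − Q·ΣR_partial = -172 °C − (-20.03)(6.253) = -46.8 °C

T = -46.8 °C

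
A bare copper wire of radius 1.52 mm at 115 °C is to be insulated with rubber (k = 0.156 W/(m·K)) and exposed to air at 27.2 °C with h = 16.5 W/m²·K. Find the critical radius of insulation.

For a cylinder, r_cr = k_ins/h = 0.156/16.5 = 0.00945 m = 0.945 cm

r_cr = 0.945 cm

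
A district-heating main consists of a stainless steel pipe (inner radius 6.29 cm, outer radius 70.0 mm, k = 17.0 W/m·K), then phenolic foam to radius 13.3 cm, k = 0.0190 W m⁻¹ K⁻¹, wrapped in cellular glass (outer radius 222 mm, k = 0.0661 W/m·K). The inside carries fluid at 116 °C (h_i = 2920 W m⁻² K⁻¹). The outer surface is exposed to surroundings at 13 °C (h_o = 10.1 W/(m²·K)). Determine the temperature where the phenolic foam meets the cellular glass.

Treat each layer as a resistance in series:
  R'_conv,in = 1/(2πr h) = 1/(2π·0.0629·2920) = 8.665×10^-4 m·K/W
  R'_stainless steel = ln(0.0700/0.0629)/(2πk) = 0.1069/(2π·17.0) = 0.001001 m·K/W
  R'_phenolic foam = ln(0.133/0.0700)/(2πk) = 0.6419/(2π·0.0190) = 5.377 m·K/W
  R'_cellular glass = ln(0.222/0.133)/(2πk) = 0.5123/(2π·0.0661) = 1.234 m·K/W
  R'_conv,out = 1/(2πr h) = 1/(2π·0.222·10.1) = 0.07098 m·K/W
ΣR = 8.665×10^-4 + 0.001001 + 5.377 + 1.234 + 0.07098 = 6.684 m·K/W
Q' = ΔT/ΣR = (116 °C − 13 °C)/6.684 = 15.41 W/m
From the inner boundary to the phenolic foam/cellular glass interface, ΣR_partial = 5.379 m·K/W.
T_interface = T_in − Q'·ΣR_partial = 116 °C − (15.41)(5.379) = 33.1 °C

T = 33.1 °C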